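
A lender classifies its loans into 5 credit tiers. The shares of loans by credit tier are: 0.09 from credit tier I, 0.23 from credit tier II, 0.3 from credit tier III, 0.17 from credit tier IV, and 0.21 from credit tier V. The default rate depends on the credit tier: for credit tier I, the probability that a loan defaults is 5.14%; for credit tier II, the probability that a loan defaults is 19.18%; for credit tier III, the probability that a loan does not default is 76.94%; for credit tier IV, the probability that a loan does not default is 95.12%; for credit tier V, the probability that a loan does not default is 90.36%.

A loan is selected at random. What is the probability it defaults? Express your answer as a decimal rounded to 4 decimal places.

P(D|III) = 1 − 0.7694 = 0.2306.
P(D|IV) = 1 − 0.9512 = 0.0488.
P(D|V) = 1 − 0.9036 = 0.0964.
By the law of total probability,
P(D) = P(D|I)·P(I) + P(D|II)·P(II) + P(D|III)·P(III) + P(D|IV)·P(IV) + P(D|V)·P(V)
      = 0.0514·0.09 + 0.1918·0.23 + 0.2306·0.3 + 0.0488·0.17 + 0.0964·0.21
      = 0.004626 + 0.044114 + 0.06918 + 0.008296 + 0.020244 = 0.14646

0.1465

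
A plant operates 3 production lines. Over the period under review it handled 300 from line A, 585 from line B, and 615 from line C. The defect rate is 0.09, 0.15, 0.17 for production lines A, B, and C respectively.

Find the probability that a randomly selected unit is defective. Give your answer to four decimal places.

0.1462

Total: 300 + 585 + 615 = 1500.
P(A) = 300/1500 = 0.2. P(B) = 585/1500 = 0.39. P(C) = 615/1500 = 0.41.
P(D) = P(D|A)·P(A) + P(D|B)·P(B) + P(D|C)·P(C)
      = 0.09·0.2 + 0.15·0.39 + 0.17·0.41
      = 0.018 + 0.0585 + 0.0697 = 0.1462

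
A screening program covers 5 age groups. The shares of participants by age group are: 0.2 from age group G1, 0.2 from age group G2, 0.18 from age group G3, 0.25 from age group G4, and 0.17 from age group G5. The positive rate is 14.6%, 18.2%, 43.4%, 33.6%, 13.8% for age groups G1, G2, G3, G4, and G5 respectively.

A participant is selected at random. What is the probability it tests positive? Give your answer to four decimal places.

P(T) = P(T|G1)·P(G1) + P(T|G2)·P(G2) + P(T|G3)·P(G3) + P(T|G4)·P(G4) + P(T|G5)·P(G5)
      = 0.146·0.2 + 0.182·0.2 + 0.434·0.18 + 0.336·0.25 + 0.138·0.17
      = 0.0292 + 0.0364 + 0.07812 + 0.084 + 0.02346 = 0.25118

0.2512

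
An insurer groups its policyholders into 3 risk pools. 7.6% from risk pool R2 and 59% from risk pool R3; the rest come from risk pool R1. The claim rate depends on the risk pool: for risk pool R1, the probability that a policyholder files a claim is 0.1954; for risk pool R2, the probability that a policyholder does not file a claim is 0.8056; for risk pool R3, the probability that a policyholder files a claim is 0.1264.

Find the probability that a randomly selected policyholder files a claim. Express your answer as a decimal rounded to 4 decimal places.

P(R1) = 1 − (0.076 + 0.59) = 0.334.
P(C|R2) = 1 − 0.8056 = 0.1944.
P(C) = P(C|R1)·P(R1) + P(C|R2)·P(R2) + P(C|R3)·P(R3)
      = 0.1954·0.334 + 0.1944·0.076 + 0.1264·0.59
      = 0.0652636 + 0.0147744 + 0.074576 = 0.154614

P(C) ≈ 0.1546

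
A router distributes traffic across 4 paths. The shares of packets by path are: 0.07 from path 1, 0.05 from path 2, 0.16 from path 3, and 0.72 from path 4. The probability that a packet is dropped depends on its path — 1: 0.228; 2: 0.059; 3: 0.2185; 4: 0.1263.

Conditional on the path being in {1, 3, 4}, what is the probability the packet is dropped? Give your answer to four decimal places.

0.1493

Let S = {1, 3, 4}.
P(S) = 0.07 + 0.16 + 0.72 = 0.95.
P(L ∩ S) = 0.228·0.07 + 0.2185·0.16 + 0.1263·0.72 = 0.01596 + 0.03496 + 0.090936 = 0.141856.
P(L | S) = 0.141856 / 0.95 = 0.149322…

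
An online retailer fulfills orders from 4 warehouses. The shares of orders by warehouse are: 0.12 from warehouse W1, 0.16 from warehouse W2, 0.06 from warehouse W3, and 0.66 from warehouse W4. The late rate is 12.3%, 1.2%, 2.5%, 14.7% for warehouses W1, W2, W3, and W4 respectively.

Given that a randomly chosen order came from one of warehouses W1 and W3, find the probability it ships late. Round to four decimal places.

0.0903

Let S = {W1, W3}.
P(S) = 0.12 + 0.06 = 0.18.
P(L ∩ S) = 0.123·0.12 + 0.025·0.06 = 0.01476 + 0.0015 = 0.01626.
P(L | S) = 0.01626 / 0.18 = 0.090333…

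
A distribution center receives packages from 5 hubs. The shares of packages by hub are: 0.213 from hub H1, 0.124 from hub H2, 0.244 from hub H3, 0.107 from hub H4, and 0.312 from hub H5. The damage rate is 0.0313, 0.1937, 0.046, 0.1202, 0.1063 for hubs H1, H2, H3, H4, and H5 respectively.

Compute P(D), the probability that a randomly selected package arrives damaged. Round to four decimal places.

Using total probability over the partition,
P(D) = P(D|H1)·P(H1) + P(D|H2)·P(H2) + P(D|H3)·P(H3) + P(D|H4)·P(H4) + P(D|H5)·P(H5)
      = 0.0313·0.213 + 0.1937·0.124 + 0.046·0.244 + 0.1202·0.107 + 0.1063·0.312
      = 0.0066669 + 0.0240188 + 0.011224 + 0.0128614 + 0.0331656 = 0.0879367

P(D) ≈ 0.0879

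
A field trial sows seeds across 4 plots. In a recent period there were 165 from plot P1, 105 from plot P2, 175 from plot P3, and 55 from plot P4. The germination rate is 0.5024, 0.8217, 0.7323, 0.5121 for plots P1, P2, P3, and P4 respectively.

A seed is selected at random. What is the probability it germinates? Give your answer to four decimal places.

Total: 165 + 105 + 175 + 55 = 500.
P(P1) = 165/500 = 0.33. P(P2) = 105/500 = 0.21. P(P3) = 175/500 = 0.35. P(P4) = 55/500 = 0.11.
By the law of total probability,
P(G) = P(G|P1)·P(P1) + P(G|P2)·P(P2) + P(G|P3)·P(P3) + P(G|P4)·P(P4)
      = 0.5024·0.33 + 0.8217·0.21 + 0.7323·0.35 + 0.5121·0.11
      = 0.165792 + 0.172557 + 0.256305 + 0.056331 = 0.650985

P(G) ≈ 0.6510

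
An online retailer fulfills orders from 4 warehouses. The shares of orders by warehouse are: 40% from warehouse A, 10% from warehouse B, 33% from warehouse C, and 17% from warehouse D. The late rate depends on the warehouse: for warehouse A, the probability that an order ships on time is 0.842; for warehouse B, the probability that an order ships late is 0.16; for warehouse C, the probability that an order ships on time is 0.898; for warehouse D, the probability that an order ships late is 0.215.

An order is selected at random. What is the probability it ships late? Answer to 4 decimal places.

P(L|A) = 1 − 0.842 = 0.158.
P(L|C) = 1 − 0.898 = 0.102.
P(L) = P(L|A)·P(A) + P(L|B)·P(B) + P(L|C)·P(C) + P(L|D)·P(D)
      = 0.158·0.4 + 0.16·0.1 + 0.102·0.33 + 0.215·0.17
      = 0.0632 + 0.016 + 0.03366 + 0.03655 = 0.14941

P(L) ≈ 0.1494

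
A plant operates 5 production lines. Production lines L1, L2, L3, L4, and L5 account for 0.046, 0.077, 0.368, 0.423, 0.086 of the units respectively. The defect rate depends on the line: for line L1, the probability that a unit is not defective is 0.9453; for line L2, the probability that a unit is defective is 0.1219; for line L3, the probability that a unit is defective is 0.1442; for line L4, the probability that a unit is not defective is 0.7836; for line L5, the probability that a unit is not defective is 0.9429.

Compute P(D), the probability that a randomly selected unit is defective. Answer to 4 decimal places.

P(D|L1) = 1 − 0.9453 = 0.0547.
P(D|L4) = 1 − 0.7836 = 0.2164.
P(D|L5) = 1 − 0.9429 = 0.0571.
P(D) = P(D|L1)·P(L1) + P(D|L2)·P(L2) + P(D|L3)·P(L3) + P(D|L4)·P(L4) + P(D|L5)·P(L5)
      = 0.0547·0.046 + 0.1219·0.077 + 0.1442·0.368 + 0.2164·0.423 + 0.0571·0.086
      = 0.0025162 + 0.0093863 + 0.0530656 + 0.0915372 + 0.0049106 = 0.1614159

0.1614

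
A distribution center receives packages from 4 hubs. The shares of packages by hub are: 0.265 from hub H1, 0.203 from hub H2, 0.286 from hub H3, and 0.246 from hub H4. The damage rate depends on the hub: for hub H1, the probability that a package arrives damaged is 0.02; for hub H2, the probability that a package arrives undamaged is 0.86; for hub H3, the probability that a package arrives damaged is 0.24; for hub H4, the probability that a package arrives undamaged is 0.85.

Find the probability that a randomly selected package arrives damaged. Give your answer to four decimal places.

0.1393

P(D|H2) = 1 − 0.86 = 0.14.
P(D|H4) = 1 − 0.85 = 0.15.
By the law of total probability,
P(D) = P(D|H1)·P(H1) + P(D|H2)·P(H2) + P(D|H3)·P(H3) + P(D|H4)·P(H4)
      = 0.02·0.265 + 0.14·0.203 + 0.24·0.286 + 0.15·0.246
      = 0.0053 + 0.02842 + 0.06864 + 0.0369 = 0.13926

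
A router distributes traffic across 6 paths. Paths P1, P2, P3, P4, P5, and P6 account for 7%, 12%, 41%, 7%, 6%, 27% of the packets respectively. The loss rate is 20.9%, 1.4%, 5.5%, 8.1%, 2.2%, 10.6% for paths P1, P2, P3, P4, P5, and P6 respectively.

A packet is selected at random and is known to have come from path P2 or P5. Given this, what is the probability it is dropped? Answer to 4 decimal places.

Let S = {P2, P5}.
P(S) = 0.12 + 0.06 = 0.18.
P(L ∩ S) = 0.014·0.12 + 0.022·0.06 = 0.00168 + 0.00132 = 0.003.
P(L | S) = 0.003 / 0.18 = 0.016667…

0.0167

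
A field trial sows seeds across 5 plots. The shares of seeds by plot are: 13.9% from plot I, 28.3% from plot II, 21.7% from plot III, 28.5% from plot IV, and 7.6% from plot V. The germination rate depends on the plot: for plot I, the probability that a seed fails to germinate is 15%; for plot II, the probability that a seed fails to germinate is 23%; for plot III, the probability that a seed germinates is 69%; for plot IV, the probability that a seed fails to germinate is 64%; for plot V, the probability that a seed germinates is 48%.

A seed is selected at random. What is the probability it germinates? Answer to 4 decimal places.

P(G|I) = 1 − 0.15 = 0.85.
P(G|II) = 1 − 0.23 = 0.77.
P(G|IV) = 1 − 0.64 = 0.36.
Summing over the partition,
P(G) = P(G|I)·P(I) + P(G|II)·P(II) + P(G|III)·P(III) + P(G|IV)·P(IV) + P(G|V)·P(V)
      = 0.85·0.139 + 0.77·0.283 + 0.69·0.217 + 0.36·0.285 + 0.48·0.076
      = 0.11815 + 0.21791 + 0.14973 + 0.1026 + 0.03648 = 0.62487

P(G) ≈ 0.6249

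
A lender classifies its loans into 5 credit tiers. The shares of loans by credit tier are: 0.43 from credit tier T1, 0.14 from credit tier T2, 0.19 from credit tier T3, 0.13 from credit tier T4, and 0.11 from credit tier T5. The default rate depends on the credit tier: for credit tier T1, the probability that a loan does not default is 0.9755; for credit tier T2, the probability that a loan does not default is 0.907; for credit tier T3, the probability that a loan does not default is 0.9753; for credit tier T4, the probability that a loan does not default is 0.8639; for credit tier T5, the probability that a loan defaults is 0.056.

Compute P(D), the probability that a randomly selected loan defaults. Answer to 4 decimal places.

P(D) ≈ 0.0521

P(D|T1) = 1 − 0.9755 = 0.0245.
P(D|T2) = 1 − 0.907 = 0.093.
P(D|T3) = 1 − 0.9753 = 0.0247.
P(D|T4) = 1 − 0.8639 = 0.1361.
P(D) = P(D|T1)·P(T1) + P(D|T2)·P(T2) + P(D|T3)·P(T3) + P(D|T4)·P(T4) + P(D|T5)·P(T5)
      = 0.0245·0.43 + 0.093·0.14 + 0.0247·0.19 + 0.1361·0.13 + 0.056·0.11
      = 0.010535 + 0.01302 + 0.004693 + 0.017693 + 0.00616 = 0.052101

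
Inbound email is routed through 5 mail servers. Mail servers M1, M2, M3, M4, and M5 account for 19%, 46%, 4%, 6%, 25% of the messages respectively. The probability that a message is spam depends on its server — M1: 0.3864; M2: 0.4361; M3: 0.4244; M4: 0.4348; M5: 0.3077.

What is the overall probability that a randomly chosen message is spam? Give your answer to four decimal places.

P(S) ≈ 0.3940

P(S) = P(S|M1)·P(M1) + P(S|M2)·P(M2) + P(S|M3)·P(M3) + P(S|M4)·P(M4) + P(S|M5)·P(M5)
      = 0.3864·0.19 + 0.4361·0.46 + 0.4244·0.04 + 0.4348·0.06 + 0.3077·0.25
      = 0.073416 + 0.200606 + 0.016976 + 0.026088 + 0.076925 = 0.394011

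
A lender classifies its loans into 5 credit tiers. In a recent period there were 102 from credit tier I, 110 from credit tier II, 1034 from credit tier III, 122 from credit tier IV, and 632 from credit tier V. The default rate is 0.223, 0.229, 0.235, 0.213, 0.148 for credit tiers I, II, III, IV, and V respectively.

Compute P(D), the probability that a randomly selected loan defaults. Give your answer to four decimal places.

Total: 102 + 110 + 1034 + 122 + 632 = 2000.
P(I) = 102/2000 = 0.051. P(II) = 110/2000 = 0.055. P(III) = 1034/2000 = 0.517. P(IV) = 122/2000 = 0.061. P(V) = 632/2000 = 0.316.
P(D) = P(D|I)·P(I) + P(D|II)·P(II) + P(D|III)·P(III) + P(D|IV)·P(IV) + P(D|V)·P(V)
      = 0.223·0.051 + 0.229·0.055 + 0.235·0.517 + 0.213·0.061 + 0.148·0.316
      = 0.011373 + 0.012595 + 0.121495 + 0.012993 + 0.046768 = 0.205224

P(D) ≈ 0.2052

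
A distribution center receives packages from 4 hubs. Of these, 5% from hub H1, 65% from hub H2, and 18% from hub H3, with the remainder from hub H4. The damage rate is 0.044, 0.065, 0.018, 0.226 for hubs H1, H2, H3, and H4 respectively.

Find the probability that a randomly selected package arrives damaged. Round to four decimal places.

P(H4) = 1 − (0.05 + 0.65 + 0.18) = 0.12.
By the law of total probability,
P(D) = P(D|H1)·P(H1) + P(D|H2)·P(H2) + P(D|H3)·P(H3) + P(D|H4)·P(H4)
      = 0.044·0.05 + 0.065·0.65 + 0.018·0.18 + 0.226·0.12
      = 0.0022 + 0.04225 + 0.00324 + 0.02712 = 0.07481

P(D) ≈ 0.0748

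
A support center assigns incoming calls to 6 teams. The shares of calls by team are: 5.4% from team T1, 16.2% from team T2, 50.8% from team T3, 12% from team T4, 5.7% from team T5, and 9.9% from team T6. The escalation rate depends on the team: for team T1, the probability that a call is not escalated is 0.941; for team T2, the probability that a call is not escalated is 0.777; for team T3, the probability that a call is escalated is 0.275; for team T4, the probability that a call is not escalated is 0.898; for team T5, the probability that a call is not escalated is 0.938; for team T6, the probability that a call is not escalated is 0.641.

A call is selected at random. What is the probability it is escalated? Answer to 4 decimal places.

0.2303

P(E|T1) = 1 − 0.941 = 0.059.
P(E|T2) = 1 − 0.777 = 0.223.
P(E|T4) = 1 − 0.898 = 0.102.
P(E|T5) = 1 − 0.938 = 0.062.
P(E|T6) = 1 − 0.641 = 0.359.
Using total probability over the partition,
P(E) = P(E|T1)·P(T1) + P(E|T2)·P(T2) + P(E|T3)·P(T3) + P(E|T4)·P(T4) + P(E|T5)·P(T5) + P(E|T6)·P(T6)
      = 0.059·0.054 + 0.223·0.162 + 0.275·0.508 + 0.102·0.12 + 0.062·0.057 + 0.359·0.099
      = 0.003186 + 0.036126 + 0.1397 + 0.01224 + 0.003534 + 0.035541 = 0.230327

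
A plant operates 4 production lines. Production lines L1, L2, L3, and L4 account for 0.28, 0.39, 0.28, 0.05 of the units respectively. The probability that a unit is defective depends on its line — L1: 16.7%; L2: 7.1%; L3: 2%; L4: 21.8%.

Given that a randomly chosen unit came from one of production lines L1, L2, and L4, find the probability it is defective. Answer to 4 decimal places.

P(D|S) ≈ 0.1185

Let S = {L1, L2, L4}.
P(S) = 0.28 + 0.39 + 0.05 = 0.72.
P(D ∩ S) = 0.167·0.28 + 0.071·0.39 + 0.218·0.05 = 0.04676 + 0.02769 + 0.0109 = 0.08535.
P(D | S) = 0.08535 / 0.72 = 0.118542…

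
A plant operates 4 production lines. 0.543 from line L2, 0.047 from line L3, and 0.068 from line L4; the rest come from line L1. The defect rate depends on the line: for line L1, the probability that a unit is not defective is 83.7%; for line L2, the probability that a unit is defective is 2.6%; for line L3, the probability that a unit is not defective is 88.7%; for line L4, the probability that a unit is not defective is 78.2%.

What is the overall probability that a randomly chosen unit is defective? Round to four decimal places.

P(L1) = 1 − (0.543 + 0.047 + 0.068) = 0.342.
P(D|L1) = 1 − 0.837 = 0.163.
P(D|L3) = 1 − 0.887 = 0.113.
P(D|L4) = 1 − 0.782 = 0.218.
P(D) = P(D|L1)·P(L1) + P(D|L2)·P(L2) + P(D|L3)·P(L3) + P(D|L4)·P(L4)
      = 0.163·0.342 + 0.026·0.543 + 0.113·0.047 + 0.218·0.068
      = 0.055746 + 0.014118 + 0.005311 + 0.014824 = 0.089999

0.0900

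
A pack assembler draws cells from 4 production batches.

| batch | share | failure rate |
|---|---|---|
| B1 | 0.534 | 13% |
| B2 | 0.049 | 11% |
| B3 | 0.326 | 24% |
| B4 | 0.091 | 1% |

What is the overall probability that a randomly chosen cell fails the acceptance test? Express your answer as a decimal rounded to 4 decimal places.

Summing over the partition,
P(F) = P(F|B1)·P(B1) + P(F|B2)·P(B2) + P(F|B3)·P(B3) + P(F|B4)·P(B4)
      = 0.13·0.534 + 0.11·0.049 + 0.24·0.326 + 0.01·0.091
      = 0.06942 + 0.00539 + 0.07824 + 0.00091 = 0.15396

0.1540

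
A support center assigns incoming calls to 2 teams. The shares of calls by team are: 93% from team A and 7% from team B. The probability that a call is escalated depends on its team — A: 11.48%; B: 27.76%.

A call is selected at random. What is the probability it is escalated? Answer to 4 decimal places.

Using total probability over the partition,
P(E) = P(E|A)·P(A) + P(E|B)·P(B)
      = 0.1148·0.93 + 0.2776·0.07
      = 0.106764 + 0.019432 = 0.126196

0.1262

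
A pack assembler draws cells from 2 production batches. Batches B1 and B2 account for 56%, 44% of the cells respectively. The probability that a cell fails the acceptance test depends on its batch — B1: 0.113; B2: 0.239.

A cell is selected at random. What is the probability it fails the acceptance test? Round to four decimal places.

P(F) ≈ 0.1684

Summing over the partition,
P(F) = P(F|B1)·P(B1) + P(F|B2)·P(B2)
      = 0.113·0.56 + 0.239·0.44
      = 0.06328 + 0.10516 = 0.16844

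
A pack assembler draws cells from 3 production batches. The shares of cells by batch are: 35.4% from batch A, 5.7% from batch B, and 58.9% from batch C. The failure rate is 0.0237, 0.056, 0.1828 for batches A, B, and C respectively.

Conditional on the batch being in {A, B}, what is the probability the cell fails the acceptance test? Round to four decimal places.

Let S = {A, B}.
P(S) = 0.354 + 0.057 = 0.411.
P(F ∩ S) = 0.0237·0.354 + 0.056·0.057 = 0.0083898 + 0.003192 = 0.0115818.
P(F | S) = 0.0115818 / 0.411 = 0.028180…

P(F|S) ≈ 0.0282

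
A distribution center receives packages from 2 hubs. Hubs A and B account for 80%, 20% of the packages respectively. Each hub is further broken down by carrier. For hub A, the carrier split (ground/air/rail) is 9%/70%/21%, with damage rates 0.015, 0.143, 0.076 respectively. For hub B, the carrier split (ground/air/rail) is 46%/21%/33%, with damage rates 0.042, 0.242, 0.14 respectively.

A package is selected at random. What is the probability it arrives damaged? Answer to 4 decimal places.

P(D) ≈ 0.1172

P(D|A) = 0.09·0.015 + 0.7·0.143 + 0.21·0.076 = 0.00135 + 0.1001 + 0.01596 = 0.11741
P(D|B) = 0.46·0.042 + 0.21·0.242 + 0.33·0.14 = 0.01932 + 0.05082 + 0.0462 = 0.11634
Then overall,
P(D) = 0.8·0.11741 + 0.2·0.11634
      = 0.093928 + 0.023268 = 0.117196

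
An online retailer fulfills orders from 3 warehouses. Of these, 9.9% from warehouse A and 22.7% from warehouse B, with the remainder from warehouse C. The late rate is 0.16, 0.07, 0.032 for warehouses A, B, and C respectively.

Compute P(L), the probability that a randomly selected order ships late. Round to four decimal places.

P(C) = 1 − (0.099 + 0.227) = 0.674.
P(L) = P(L|A)·P(A) + P(L|B)·P(B) + P(L|C)·P(C)
      = 0.16·0.099 + 0.07·0.227 + 0.032·0.674
      = 0.01584 + 0.01589 + 0.021568 = 0.053298

0.0533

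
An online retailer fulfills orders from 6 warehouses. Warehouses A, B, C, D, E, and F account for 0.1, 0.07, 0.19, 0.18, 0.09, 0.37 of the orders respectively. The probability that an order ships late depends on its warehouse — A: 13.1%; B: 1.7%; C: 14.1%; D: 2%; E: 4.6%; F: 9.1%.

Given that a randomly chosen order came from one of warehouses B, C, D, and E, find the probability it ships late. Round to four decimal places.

Let S = {B, C, D, E}.
P(S) = 0.07 + 0.19 + 0.18 + 0.09 = 0.53.
P(L ∩ S) = 0.017·0.07 + 0.141·0.19 + 0.02·0.18 + 0.046·0.09 = 0.00119 + 0.02679 + 0.0036 + 0.00414 = 0.03572.
P(L | S) = 0.03572 / 0.53 = 0.067396…

P(L|S) ≈ 0.0674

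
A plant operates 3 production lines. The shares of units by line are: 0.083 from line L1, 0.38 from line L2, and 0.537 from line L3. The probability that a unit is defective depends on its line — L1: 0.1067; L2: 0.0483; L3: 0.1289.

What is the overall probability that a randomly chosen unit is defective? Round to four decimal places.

P(D) = P(D|L1)·P(L1) + P(D|L2)·P(L2) + P(D|L3)·P(L3)
      = 0.1067·0.083 + 0.0483·0.38 + 0.1289·0.537
      = 0.0088561 + 0.018354 + 0.0692193 = 0.0964294

0.0964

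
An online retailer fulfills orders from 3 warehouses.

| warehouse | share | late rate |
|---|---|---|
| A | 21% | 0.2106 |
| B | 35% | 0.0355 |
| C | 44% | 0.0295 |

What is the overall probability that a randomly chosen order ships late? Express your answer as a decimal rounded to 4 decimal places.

0.0696

By the law of total probability,
P(L) = P(L|A)·P(A) + P(L|B)·P(B) + P(L|C)·P(C)
      = 0.2106·0.21 + 0.0355·0.35 + 0.0295·0.44
      = 0.044226 + 0.012425 + 0.01298 = 0.069631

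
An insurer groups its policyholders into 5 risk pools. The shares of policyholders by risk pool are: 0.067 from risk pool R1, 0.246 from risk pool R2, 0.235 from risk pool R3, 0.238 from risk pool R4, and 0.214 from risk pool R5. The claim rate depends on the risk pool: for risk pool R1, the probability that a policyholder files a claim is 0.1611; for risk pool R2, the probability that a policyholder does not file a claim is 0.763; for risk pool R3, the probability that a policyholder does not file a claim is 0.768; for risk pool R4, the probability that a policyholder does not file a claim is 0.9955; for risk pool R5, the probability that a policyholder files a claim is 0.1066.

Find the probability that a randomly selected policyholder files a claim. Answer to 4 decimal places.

P(C|R2) = 1 − 0.763 = 0.237.
P(C|R3) = 1 − 0.768 = 0.232.
P(C|R4) = 1 − 0.9955 = 0.0045.
P(C) = P(C|R1)·P(R1) + P(C|R2)·P(R2) + P(C|R3)·P(R3) + P(C|R4)·P(R4) + P(C|R5)·P(R5)
      = 0.1611·0.067 + 0.237·0.246 + 0.232·0.235 + 0.0045·0.238 + 0.1066·0.214
      = 0.0107937 + 0.058302 + 0.05452 + 0.001071 + 0.0228124 = 0.1474991

0.1475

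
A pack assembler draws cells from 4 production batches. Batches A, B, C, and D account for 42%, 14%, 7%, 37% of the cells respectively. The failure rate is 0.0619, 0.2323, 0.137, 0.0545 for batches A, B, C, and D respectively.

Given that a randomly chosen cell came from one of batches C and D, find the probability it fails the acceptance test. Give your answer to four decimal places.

Let S = {C, D}.
P(S) = 0.07 + 0.37 = 0.44.
P(F ∩ S) = 0.137·0.07 + 0.0545·0.37 = 0.00959 + 0.020165 = 0.029755.
P(F | S) = 0.029755 / 0.44 = 0.067625…

0.0676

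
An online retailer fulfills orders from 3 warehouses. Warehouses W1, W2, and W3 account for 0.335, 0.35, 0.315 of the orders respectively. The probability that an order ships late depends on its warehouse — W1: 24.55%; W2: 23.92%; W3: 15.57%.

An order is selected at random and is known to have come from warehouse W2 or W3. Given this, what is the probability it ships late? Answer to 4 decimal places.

0.1996

Let S = {W2, W3}.
P(S) = 0.35 + 0.315 = 0.665.
P(L ∩ S) = 0.2392·0.35 + 0.1557·0.315 = 0.08372 + 0.0490455 = 0.1327655.
P(L | S) = 0.1327655 / 0.665 = 0.199647…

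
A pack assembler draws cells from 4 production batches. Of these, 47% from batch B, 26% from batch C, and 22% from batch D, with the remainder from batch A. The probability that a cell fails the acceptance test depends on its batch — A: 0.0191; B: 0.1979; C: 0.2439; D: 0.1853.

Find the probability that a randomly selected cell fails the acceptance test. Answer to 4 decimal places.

P(A) = 1 − (0.47 + 0.26 + 0.22) = 0.05.
Using total probability over the partition,
P(F) = P(F|A)·P(A) + P(F|B)·P(B) + P(F|C)·P(C) + P(F|D)·P(D)
      = 0.0191·0.05 + 0.1979·0.47 + 0.2439·0.26 + 0.1853·0.22
      = 0.000955 + 0.093013 + 0.063414 + 0.040766 = 0.198148

P(F) ≈ 0.1981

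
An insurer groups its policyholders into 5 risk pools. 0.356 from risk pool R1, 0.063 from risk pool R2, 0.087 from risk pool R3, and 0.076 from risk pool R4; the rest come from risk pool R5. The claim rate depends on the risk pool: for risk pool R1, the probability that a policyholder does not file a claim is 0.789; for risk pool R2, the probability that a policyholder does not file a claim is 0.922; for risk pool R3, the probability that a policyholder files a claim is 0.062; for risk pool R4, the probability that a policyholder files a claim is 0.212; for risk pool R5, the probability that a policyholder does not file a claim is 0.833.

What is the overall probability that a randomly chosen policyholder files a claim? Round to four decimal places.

P(C) ≈ 0.1713

P(R5) = 1 − (0.356 + 0.063 + 0.087 + 0.076) = 0.418.
P(C|R1) = 1 − 0.789 = 0.211.
P(C|R2) = 1 − 0.922 = 0.078.
P(C|R5) = 1 − 0.833 = 0.167.
P(C) = P(C|R1)·P(R1) + P(C|R2)·P(R2) + P(C|R3)·P(R3) + P(C|R4)·P(R4) + P(C|R5)·P(R5)
      = 0.211·0.356 + 0.078·0.063 + 0.062·0.087 + 0.212·0.076 + 0.167·0.418
      = 0.075116 + 0.004914 + 0.005394 + 0.016112 + 0.069806 = 0.171342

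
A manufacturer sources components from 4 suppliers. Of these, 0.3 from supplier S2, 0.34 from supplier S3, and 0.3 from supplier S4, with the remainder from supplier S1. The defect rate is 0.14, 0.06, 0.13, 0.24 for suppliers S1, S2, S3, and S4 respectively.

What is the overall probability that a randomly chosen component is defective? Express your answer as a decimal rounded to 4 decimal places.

P(S1) = 1 − (0.3 + 0.34 + 0.3) = 0.06.
P(D) = P(D|S1)·P(S1) + P(D|S2)·P(S2) + P(D|S3)·P(S3) + P(D|S4)·P(S4)
      = 0.14·0.06 + 0.06·0.3 + 0.13·0.34 + 0.24·0.3
      = 0.0084 + 0.018 + 0.0442 + 0.072 = 0.1426

P(D) ≈ 0.1426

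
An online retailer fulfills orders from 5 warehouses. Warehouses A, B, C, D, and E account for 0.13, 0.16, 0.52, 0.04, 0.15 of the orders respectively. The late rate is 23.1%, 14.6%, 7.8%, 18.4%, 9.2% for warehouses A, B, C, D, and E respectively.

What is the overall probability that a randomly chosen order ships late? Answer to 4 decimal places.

By the law of total probability,
P(L) = P(L|A)·P(A) + P(L|B)·P(B) + P(L|C)·P(C) + P(L|D)·P(D) + P(L|E)·P(E)
      = 0.231·0.13 + 0.146·0.16 + 0.078·0.52 + 0.184·0.04 + 0.092·0.15
      = 0.03003 + 0.02336 + 0.04056 + 0.00736 + 0.0138 = 0.11511

0.1151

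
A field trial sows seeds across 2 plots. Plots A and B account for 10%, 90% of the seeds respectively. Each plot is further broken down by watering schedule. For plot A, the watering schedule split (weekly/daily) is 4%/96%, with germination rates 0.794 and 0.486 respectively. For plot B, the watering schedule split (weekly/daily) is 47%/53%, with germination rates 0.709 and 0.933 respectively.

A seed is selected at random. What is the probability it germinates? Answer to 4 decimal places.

0.7948

P(G|A) = 0.04·0.794 + 0.96·0.486 = 0.03176 + 0.46656 = 0.49832
P(G|B) = 0.47·0.709 + 0.53·0.933 = 0.33323 + 0.49449 = 0.82772
By total probability over the outer partition,
P(G) = 0.1·0.49832 + 0.9·0.82772
      = 0.049832 + 0.744948 = 0.79478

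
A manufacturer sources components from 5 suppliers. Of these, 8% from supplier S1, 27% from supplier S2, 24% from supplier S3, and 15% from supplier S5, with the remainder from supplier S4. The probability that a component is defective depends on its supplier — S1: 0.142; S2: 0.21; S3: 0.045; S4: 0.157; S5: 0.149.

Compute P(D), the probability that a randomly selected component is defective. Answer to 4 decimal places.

P(S4) = 1 − (0.08 + 0.27 + 0.24 + 0.15) = 0.26.
P(D) = P(D|S1)·P(S1) + P(D|S2)·P(S2) + P(D|S3)·P(S3) + P(D|S4)·P(S4) + P(D|S5)·P(S5)
      = 0.142·0.08 + 0.21·0.27 + 0.045·0.24 + 0.157·0.26 + 0.149·0.15
      = 0.01136 + 0.0567 + 0.0108 + 0.04082 + 0.02235 = 0.14203

0.1420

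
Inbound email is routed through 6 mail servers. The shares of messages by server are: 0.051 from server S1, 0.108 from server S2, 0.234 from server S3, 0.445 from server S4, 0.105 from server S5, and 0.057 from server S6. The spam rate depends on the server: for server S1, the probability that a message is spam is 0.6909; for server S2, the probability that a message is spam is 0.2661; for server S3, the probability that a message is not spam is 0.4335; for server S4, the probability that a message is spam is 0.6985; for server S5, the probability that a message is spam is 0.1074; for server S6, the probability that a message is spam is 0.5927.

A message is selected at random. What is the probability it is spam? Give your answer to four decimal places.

P(S|S3) = 1 − 0.4335 = 0.5665.
Using total probability over the partition,
P(S) = P(S|S1)·P(S1) + P(S|S2)·P(S2) + P(S|S3)·P(S3) + P(S|S4)·P(S4) + P(S|S5)·P(S5) + P(S|S6)·P(S6)
      = 0.6909·0.051 + 0.2661·0.108 + 0.5665·0.234 + 0.6985·0.445 + 0.1074·0.105 + 0.5927·0.057
      = 0.0352359 + 0.0287388 + 0.132561 + 0.3108325 + 0.011277 + 0.0337839 = 0.5524291

P(S) ≈ 0.5524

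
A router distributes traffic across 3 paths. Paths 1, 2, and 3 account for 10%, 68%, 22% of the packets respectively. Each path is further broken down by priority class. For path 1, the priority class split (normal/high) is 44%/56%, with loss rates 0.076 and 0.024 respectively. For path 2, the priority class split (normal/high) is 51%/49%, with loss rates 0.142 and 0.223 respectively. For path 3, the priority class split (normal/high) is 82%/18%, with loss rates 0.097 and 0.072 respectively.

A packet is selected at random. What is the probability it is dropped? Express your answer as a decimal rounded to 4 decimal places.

P(L) ≈ 0.1486

P(L|1) = 0.44·0.076 + 0.56·0.024 = 0.03344 + 0.01344 = 0.04688
P(L|2) = 0.51·0.142 + 0.49·0.223 = 0.07242 + 0.10927 = 0.18169
P(L|3) = 0.82·0.097 + 0.18·0.072 = 0.07954 + 0.01296 = 0.0925
By total probability over the outer partition,
P(L) = 0.1·0.04688 + 0.68·0.18169 + 0.22·0.0925
      = 0.004688 + 0.1235492 + 0.02035 = 0.1485872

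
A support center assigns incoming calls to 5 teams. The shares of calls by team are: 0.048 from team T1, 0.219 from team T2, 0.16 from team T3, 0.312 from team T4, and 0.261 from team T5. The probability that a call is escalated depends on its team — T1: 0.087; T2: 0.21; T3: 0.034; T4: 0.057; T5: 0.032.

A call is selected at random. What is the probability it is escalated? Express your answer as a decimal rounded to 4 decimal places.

0.0817

P(E) = P(E|T1)·P(T1) + P(E|T2)·P(T2) + P(E|T3)·P(T3) + P(E|T4)·P(T4) + P(E|T5)·P(T5)
      = 0.087·0.048 + 0.21·0.219 + 0.034·0.16 + 0.057·0.312 + 0.032·0.261
      = 0.004176 + 0.04599 + 0.00544 + 0.017784 + 0.008352 = 0.081742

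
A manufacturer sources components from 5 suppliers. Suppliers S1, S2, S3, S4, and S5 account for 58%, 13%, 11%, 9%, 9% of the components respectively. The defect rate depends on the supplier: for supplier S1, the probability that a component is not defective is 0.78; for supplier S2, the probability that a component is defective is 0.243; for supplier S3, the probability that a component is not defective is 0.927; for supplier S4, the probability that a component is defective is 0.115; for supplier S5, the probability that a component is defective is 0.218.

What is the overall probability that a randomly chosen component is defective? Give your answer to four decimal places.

P(D|S1) = 1 − 0.78 = 0.22.
P(D|S3) = 1 − 0.927 = 0.073.
Using total probability over the partition,
P(D) = P(D|S1)·P(S1) + P(D|S2)·P(S2) + P(D|S3)·P(S3) + P(D|S4)·P(S4) + P(D|S5)·P(S5)
      = 0.22·0.58 + 0.243·0.13 + 0.073·0.11 + 0.115·0.09 + 0.218·0.09
      = 0.1276 + 0.03159 + 0.00803 + 0.01035 + 0.01962 = 0.19719

0.1972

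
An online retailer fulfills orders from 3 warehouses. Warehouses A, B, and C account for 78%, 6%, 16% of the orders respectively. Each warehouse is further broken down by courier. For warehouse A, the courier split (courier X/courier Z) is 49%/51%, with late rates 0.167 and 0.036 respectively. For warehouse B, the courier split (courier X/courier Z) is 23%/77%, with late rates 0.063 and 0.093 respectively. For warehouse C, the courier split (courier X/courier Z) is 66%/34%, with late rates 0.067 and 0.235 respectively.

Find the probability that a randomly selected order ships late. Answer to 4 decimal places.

P(L|A) = 0.49·0.167 + 0.51·0.036 = 0.08183 + 0.01836 = 0.10019
P(L|B) = 0.23·0.063 + 0.77·0.093 = 0.01449 + 0.07161 = 0.0861
P(L|C) = 0.66·0.067 + 0.34·0.235 = 0.04422 + 0.0799 = 0.12412
By total probability over the outer partition,
P(L) = 0.78·0.10019 + 0.06·0.0861 + 0.16·0.12412
      = 0.0781482 + 0.005166 + 0.0198592 = 0.1031734

0.1032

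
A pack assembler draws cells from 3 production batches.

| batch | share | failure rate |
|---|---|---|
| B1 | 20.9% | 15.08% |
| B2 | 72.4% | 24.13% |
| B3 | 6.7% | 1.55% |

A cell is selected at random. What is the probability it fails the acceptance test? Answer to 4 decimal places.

P(F) ≈ 0.2073

By the law of total probability,
P(F) = P(F|B1)·P(B1) + P(F|B2)·P(B2) + P(F|B3)·P(B3)
      = 0.1508·0.209 + 0.2413·0.724 + 0.0155·0.067
      = 0.0315172 + 0.1747012 + 0.0010385 = 0.2072569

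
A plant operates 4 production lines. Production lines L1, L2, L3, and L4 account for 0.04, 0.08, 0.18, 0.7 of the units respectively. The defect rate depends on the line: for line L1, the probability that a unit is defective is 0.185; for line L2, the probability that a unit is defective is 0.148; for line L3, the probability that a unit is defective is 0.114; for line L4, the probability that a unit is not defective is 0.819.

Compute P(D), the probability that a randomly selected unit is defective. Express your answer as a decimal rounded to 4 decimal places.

P(D) ≈ 0.1665

P(D|L4) = 1 − 0.819 = 0.181.
P(D) = P(D|L1)·P(L1) + P(D|L2)·P(L2) + P(D|L3)·P(L3) + P(D|L4)·P(L4)
      = 0.185·0.04 + 0.148·0.08 + 0.114·0.18 + 0.181·0.7
      = 0.0074 + 0.01184 + 0.02052 + 0.1267 = 0.16646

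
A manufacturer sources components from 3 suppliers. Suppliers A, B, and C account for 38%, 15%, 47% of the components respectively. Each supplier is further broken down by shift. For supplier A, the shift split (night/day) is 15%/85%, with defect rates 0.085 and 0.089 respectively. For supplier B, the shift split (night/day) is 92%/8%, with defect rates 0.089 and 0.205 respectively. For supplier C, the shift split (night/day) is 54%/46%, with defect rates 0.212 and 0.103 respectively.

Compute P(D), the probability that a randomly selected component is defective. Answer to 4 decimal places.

P(D) ≈ 0.1244

P(D|A) = 0.15·0.085 + 0.85·0.089 = 0.01275 + 0.07565 = 0.0884
P(D|B) = 0.92·0.089 + 0.08·0.205 = 0.08188 + 0.0164 = 0.09828
P(D|C) = 0.54·0.212 + 0.46·0.103 = 0.11448 + 0.04738 = 0.16186
Then overall,
P(D) = 0.38·0.0884 + 0.15·0.09828 + 0.47·0.16186
      = 0.033592 + 0.014742 + 0.0760742 = 0.1244082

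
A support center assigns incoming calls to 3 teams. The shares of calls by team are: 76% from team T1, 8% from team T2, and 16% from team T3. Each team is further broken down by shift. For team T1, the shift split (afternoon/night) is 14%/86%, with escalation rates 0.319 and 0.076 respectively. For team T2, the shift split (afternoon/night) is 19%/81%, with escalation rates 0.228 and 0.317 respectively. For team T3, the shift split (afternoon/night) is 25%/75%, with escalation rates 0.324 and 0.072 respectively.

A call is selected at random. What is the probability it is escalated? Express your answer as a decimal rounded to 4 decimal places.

P(E|T1) = 0.14·0.319 + 0.86·0.076 = 0.04466 + 0.06536 = 0.11002
P(E|T2) = 0.19·0.228 + 0.81·0.317 = 0.04332 + 0.25677 = 0.30009
P(E|T3) = 0.25·0.324 + 0.75·0.072 = 0.081 + 0.054 = 0.135
By total probability over the outer partition,
P(E) = 0.76·0.11002 + 0.08·0.30009 + 0.16·0.135
      = 0.0836152 + 0.0240072 + 0.0216 = 0.1292224

0.1292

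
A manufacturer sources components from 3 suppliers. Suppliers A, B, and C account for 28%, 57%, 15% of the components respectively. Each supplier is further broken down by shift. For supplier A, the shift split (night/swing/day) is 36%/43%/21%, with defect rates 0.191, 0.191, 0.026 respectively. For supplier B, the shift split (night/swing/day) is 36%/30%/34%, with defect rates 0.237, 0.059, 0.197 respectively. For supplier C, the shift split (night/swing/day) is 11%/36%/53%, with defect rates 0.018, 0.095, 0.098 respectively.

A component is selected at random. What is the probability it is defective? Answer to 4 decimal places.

P(D|A) = 0.36·0.191 + 0.43·0.191 + 0.21·0.026 = 0.06876 + 0.08213 + 0.00546 = 0.15635
P(D|B) = 0.36·0.237 + 0.3·0.059 + 0.34·0.197 = 0.08532 + 0.0177 + 0.06698 = 0.17
P(D|C) = 0.11·0.018 + 0.36·0.095 + 0.53·0.098 = 0.00198 + 0.0342 + 0.05194 = 0.08812
Then overall,
P(D) = 0.28·0.15635 + 0.57·0.17 + 0.15·0.08812
      = 0.043778 + 0.0969 + 0.013218 = 0.153896

0.1539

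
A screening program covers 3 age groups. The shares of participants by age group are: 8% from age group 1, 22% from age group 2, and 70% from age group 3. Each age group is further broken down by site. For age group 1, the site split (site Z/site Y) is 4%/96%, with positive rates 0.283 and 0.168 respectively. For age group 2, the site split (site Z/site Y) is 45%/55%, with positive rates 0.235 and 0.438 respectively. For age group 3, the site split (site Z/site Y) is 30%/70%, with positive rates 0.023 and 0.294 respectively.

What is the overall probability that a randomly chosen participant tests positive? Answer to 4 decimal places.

0.2390

P(T|1) = 0.04·0.283 + 0.96·0.168 = 0.01132 + 0.16128 = 0.1726
P(T|2) = 0.45·0.235 + 0.55·0.438 = 0.10575 + 0.2409 = 0.34665
P(T|3) = 0.3·0.023 + 0.7·0.294 = 0.0069 + 0.2058 = 0.2127
Then overall,
P(T) = 0.08·0.1726 + 0.22·0.34665 + 0.7·0.2127
      = 0.013808 + 0.076263 + 0.14889 = 0.238961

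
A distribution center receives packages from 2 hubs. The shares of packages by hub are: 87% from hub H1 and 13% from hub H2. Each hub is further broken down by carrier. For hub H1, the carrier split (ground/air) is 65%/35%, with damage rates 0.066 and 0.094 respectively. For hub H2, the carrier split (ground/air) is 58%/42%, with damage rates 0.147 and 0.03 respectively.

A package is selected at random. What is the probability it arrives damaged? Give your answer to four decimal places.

P(D|H1) = 0.65·0.066 + 0.35·0.094 = 0.0429 + 0.0329 = 0.0758
P(D|H2) = 0.58·0.147 + 0.42·0.03 = 0.08526 + 0.0126 = 0.09786
By total probability over the outer partition,
P(D) = 0.87·0.0758 + 0.13·0.09786
      = 0.065946 + 0.0127218 = 0.0786678

0.0787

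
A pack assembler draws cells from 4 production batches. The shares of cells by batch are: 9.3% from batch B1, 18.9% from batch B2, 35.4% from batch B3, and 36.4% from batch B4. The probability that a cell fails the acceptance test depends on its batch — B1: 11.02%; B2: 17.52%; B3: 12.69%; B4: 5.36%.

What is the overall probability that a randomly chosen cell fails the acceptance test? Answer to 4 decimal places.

Using total probability over the partition,
P(F) = P(F|B1)·P(B1) + P(F|B2)·P(B2) + P(F|B3)·P(B3) + P(F|B4)·P(B4)
      = 0.1102·0.093 + 0.1752·0.189 + 0.1269·0.354 + 0.0536·0.364
      = 0.0102486 + 0.0331128 + 0.0449226 + 0.0195104 = 0.1077944

0.1078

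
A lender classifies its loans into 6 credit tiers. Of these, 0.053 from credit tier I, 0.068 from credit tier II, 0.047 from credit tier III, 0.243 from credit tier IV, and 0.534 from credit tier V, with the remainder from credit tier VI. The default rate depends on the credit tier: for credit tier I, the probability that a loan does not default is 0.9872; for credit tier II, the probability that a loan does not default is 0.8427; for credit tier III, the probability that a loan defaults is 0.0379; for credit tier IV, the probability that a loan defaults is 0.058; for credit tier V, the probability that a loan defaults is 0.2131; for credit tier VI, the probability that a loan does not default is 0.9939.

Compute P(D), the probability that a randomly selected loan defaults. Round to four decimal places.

P(VI) = 1 − (0.053 + 0.068 + 0.047 + 0.243 + 0.534) = 0.055.
P(D|I) = 1 − 0.9872 = 0.0128.
P(D|II) = 1 − 0.8427 = 0.1573.
P(D|VI) = 1 − 0.9939 = 0.0061.
Using total probability over the partition,
P(D) = P(D|I)·P(I) + P(D|II)·P(II) + P(D|III)·P(III) + P(D|IV)·P(IV) + P(D|V)·P(V) + P(D|VI)·P(VI)
      = 0.0128·0.053 + 0.1573·0.068 + 0.0379·0.047 + 0.058·0.243 + 0.2131·0.534 + 0.0061·0.055
      = 0.0006784 + 0.0106964 + 0.0017813 + 0.014094 + 0.1137954 + 0.0003355 = 0.141381

0.1414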